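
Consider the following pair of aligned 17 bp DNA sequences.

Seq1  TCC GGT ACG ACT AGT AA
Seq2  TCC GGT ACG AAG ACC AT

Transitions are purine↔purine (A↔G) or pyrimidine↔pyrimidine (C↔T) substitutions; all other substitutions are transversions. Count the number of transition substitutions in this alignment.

1

Mismatches occur at site 11 (C↔A, transversion), site 12 (T↔G, transversion), site 14 (G↔C, transversion), site 15 (T↔C, transition), site 17 (A↔T, transversion).
Of the 5 differences, 1 transition and 4 transversions, so the answer is 1.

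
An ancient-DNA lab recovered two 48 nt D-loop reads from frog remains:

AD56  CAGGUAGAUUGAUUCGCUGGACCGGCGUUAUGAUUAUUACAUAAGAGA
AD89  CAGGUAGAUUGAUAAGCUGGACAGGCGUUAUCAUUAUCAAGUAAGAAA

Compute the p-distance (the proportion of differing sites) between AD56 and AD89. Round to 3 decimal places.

0.167

The sequences differ at positions 14 (U/A), 15 (C/A), 23 (C/A), 32 (G/C), 38 (U/C), 40 (C/A), 41 (A/G), 47 (G/A).
There are 8 differences over 48 sites, so p = 8/48 = 0.167.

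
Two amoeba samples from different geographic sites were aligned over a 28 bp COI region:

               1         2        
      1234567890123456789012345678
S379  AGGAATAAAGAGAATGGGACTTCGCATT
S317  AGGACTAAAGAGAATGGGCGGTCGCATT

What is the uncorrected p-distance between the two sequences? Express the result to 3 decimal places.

Differing sites — 5:A/C; 19:A/C; 20:C/G; 21:T/G.
There are 4 differences over 28 sites, so p = 4/28 = 0.143.

0.143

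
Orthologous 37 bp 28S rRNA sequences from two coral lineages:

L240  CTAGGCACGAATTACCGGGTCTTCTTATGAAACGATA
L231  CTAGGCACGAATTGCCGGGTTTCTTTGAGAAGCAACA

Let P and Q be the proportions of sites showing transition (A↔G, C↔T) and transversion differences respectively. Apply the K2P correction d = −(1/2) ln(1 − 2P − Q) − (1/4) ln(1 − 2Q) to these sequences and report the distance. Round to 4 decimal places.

0.3215

Differing sites — 14:A/G (Ti); 21:C/T (Ti); 23:T/C (Ti); 24:C/T (Ti); 27:A/G (Ti); 28:T/A (Tv); 32:A/G (Ti); 34:G/A (Ti); 36:T/C (Ti).
Of the 9 differences, 8 transitions and 1 transversion over 37 sites: P = 8/37 = 0.216216, Q = 1/37 = 0.027027.
d = −0.5·ln(0.540541) − 0.25·ln(0.945946) = −0.5·(-0.615185) − 0.25·(-0.055570) = 0.3215.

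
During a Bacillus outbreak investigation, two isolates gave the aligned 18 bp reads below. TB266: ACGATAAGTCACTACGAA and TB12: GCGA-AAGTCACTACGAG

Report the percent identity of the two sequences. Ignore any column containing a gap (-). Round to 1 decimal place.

88.2%

Excluding the 1 gap column leaves 17 comparable sites.
The sequences differ at positions 1 (A/G), 18 (A/G).
15 of the 17 comparable sites match, so the percent identity is 15/17 × 100 = 88.2%.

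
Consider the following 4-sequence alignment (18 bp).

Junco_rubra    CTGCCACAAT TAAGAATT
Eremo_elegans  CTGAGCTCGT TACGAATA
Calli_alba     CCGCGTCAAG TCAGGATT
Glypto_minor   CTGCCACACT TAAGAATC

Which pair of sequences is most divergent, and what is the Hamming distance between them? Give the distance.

Pairwise Hamming distances:
  Junco_rubra vs Eremo_elegans: 8
  Junco_rubra vs Calli_alba: 6
  Junco_rubra vs Glypto_minor: 2
  Eremo_elegans vs Calli_alba: 11
  Eremo_elegans vs Glypto_minor: 8
  Calli_alba vs Glypto_minor: 8
The largest is 11, between Eremo_elegans and Calli_alba.

11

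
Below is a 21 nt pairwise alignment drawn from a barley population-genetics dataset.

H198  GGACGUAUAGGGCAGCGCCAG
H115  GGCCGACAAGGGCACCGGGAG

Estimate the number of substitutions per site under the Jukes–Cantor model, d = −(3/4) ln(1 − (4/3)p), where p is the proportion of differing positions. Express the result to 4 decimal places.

0.4408

The sequences differ at positions 3 (A/C), 6 (U/A), 7 (A/C), 8 (U/A), 15 (G/C), 18 (C/G), 19 (C/G).
p = 7/21 = 0.333333.
d = −0.75 · ln(1 − (4/3)·0.333333) = −0.75 · ln(0.555556) = −0.75 · (-0.587786) = 0.4408.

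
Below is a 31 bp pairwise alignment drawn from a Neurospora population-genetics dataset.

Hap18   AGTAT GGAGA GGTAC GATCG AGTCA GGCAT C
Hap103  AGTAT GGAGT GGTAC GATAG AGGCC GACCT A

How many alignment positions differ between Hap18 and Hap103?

7

Differing sites — 10:A/T; 19:C/A; 23:T/G; 25:A/C; 27:G/A; 29:A/C; 31:C/A.
That gives 7 mismatches out of 31 aligned sites, so the Hamming distance is 7.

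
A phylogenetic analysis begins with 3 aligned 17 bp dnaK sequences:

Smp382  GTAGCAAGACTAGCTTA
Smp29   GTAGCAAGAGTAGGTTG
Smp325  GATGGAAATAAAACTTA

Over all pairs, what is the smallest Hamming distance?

Pairwise Hamming distances:
  Smp382 vs Smp29: 3
  Smp382 vs Smp325: 8
  Smp29 vs Smp325: 10
The smallest is 3, between Smp382 and Smp29.

3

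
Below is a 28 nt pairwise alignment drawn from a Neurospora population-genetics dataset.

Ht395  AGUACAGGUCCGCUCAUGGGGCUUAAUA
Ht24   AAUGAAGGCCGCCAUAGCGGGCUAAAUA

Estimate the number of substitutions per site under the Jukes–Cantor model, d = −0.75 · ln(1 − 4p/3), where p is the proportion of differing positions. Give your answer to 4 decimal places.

0.5565

Differing sites — 2:G/A; 4:A/G; 5:C/A; 9:U/C; 11:C/G; 12:G/C; 14:U/A; 15:C/U; 17:U/G; 18:G/C; 24:U/A.
p = 11/28 = 0.392857.
d = −0.75 · ln(1 − (4/3)·0.392857) = −0.75 · ln(0.476191) = −0.75 · (-0.741936) = 0.5565.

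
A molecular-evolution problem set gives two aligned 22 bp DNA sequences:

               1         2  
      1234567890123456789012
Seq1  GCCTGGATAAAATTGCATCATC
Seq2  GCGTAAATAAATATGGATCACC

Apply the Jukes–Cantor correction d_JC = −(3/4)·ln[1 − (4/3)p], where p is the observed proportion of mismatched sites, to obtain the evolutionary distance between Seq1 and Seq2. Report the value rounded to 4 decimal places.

The sequences differ at positions 3 (C/G), 5 (G/A), 6 (G/A), 12 (A/T), 13 (T/A), 16 (C/G), 21 (T/C).
p = 7/22 = 0.318182.
d = −0.75 · ln(1 − (4/3)·0.318182) = −0.75 · ln(0.575757) = −0.75 · (-0.552070) = 0.4141.

0.4141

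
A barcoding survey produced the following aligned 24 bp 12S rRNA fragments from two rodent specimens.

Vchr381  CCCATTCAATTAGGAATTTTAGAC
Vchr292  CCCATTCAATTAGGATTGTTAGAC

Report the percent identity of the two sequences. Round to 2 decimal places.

Differing sites — 16:A/T; 18:T/G.
22 of the 24 sites match, so the percent identity is 22/24 × 100 = 91.67%.

91.67%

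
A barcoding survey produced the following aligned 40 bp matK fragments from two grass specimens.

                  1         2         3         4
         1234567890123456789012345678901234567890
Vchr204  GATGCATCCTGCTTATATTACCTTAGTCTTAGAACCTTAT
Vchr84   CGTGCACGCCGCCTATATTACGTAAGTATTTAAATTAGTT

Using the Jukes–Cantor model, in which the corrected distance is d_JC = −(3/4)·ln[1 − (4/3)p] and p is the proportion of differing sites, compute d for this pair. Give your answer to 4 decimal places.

0.5716

Differing sites — 1:G/C; 2:A/G; 7:T/C; 8:C/G; 10:T/C; 13:T/C; 22:C/G; 24:T/A; 28:C/A; 31:A/T; 32:G/A; 35:C/T; 36:C/T; 37:T/A; 38:T/G; 39:A/T.
p = 16/40 = 0.400000.
d = −0.75 · ln(1 − (4/3)·0.400000) = −0.75 · ln(0.466667) = −0.75 · (-0.762139) = 0.5716.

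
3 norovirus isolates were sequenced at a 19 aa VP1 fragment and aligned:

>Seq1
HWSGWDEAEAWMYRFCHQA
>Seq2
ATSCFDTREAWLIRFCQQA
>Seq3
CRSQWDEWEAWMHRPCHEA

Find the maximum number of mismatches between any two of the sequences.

Pairwise Hamming distances:
  Seq1 vs Seq2: 9
  Seq1 vs Seq3: 7
  Seq2 vs Seq3: 11
The largest is 11, between Seq2 and Seq3.

11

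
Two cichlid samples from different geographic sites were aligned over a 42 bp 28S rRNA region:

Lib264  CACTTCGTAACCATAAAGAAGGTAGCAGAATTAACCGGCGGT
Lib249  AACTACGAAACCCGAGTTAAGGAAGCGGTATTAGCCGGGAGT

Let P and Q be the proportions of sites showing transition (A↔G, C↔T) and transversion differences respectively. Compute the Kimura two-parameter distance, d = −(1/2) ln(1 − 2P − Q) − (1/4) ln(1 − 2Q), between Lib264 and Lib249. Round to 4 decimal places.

0.4415

Differing sites — 1:C/A (Tv); 5:T/A (Tv); 8:T/A (Tv); 13:A/C (Tv); 14:T/G (Tv); 16:A/G (Ti); 17:A/T (Tv); 18:G/T (Tv); 23:T/A (Tv); 27:A/G (Ti); 29:A/T (Tv); 34:A/G (Ti); 39:C/G (Tv); 40:G/A (Ti).
Of the 14 differences, 4 transitions and 10 transversions over 42 sites: P = 4/42 = 0.095238, Q = 10/42 = 0.238095.
d = −0.5·ln(0.571429) − 0.25·ln(0.523810) = −0.5·(-0.559615) − 0.25·(-0.646626) = 0.4415.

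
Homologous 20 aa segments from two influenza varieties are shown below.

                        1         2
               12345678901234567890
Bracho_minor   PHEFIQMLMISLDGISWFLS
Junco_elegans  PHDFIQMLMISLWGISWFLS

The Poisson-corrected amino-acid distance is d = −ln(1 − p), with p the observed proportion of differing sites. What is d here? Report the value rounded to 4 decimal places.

0.1054

Mismatches occur at site 3 (E↔D), site 13 (D↔W).
p = 2/20 = 0.100000.
d = −ln(1 − 0.100000) = −ln(0.900000) = 0.1054.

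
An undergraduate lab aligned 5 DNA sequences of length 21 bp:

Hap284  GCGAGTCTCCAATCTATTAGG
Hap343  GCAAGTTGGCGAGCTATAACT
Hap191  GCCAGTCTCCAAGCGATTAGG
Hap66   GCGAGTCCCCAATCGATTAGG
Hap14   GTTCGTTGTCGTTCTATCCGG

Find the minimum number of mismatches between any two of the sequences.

Pairwise Hamming distances:
  Hap284 vs Hap343: 9
  Hap284 vs Hap191: 3
  Hap284 vs Hap66: 2
  Hap284 vs Hap14: 10
  Hap343 vs Hap191: 9
  Hap343 vs Hap66: 10
  Hap343 vs Hap14: 10
  Hap191 vs Hap66: 3
  Hap191 vs Hap14: 12
  Hap66 vs Hap14: 11
The smallest is 2, between Hap284 and Hap66.

2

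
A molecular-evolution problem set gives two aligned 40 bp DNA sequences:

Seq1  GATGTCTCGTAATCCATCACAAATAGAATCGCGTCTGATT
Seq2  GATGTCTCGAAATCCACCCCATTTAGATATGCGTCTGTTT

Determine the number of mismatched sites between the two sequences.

9

The sequences differ at positions 10 (T/A), 17 (T/C), 19 (A/C), 22 (A/T), 23 (A/T), 28 (A/T), 29 (T/A), 30 (C/T), 38 (A/T).
That gives 9 mismatches out of 40 aligned sites, so the Hamming distance is 9.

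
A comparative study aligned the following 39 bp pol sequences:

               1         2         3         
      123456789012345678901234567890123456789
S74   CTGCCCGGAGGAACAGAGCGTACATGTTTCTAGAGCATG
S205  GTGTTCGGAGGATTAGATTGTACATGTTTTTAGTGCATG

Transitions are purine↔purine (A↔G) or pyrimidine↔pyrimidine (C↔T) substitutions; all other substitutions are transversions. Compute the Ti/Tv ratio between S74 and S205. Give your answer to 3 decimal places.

Differing sites — 1:C/G (Tv); 4:C/T (Ti); 5:C/T (Ti); 13:A/T (Tv); 14:C/T (Ti); 18:G/T (Tv); 19:C/T (Ti); 30:C/T (Ti); 34:A/T (Tv).
Of the 9 differences, 5 transitions and 4 transversions, so Ti/Tv = 5/4 = 1.250.

1.250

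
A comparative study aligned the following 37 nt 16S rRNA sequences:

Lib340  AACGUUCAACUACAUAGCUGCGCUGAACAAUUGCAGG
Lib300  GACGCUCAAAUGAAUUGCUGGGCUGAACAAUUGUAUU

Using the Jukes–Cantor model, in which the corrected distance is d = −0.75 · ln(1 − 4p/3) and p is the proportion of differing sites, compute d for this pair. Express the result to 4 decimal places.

Mismatches occur at site 1 (A/G), site 5 (U/C), site 10 (C/A), site 12 (A/G), site 13 (C/A), site 16 (A/U), site 21 (C/G), site 34 (C/U), site 36 (G/U), site 37 (G/U).
p = 10/37 = 0.270270.
d = −0.75 · ln(1 − (4/3)·0.270270) = −0.75 · ln(0.639640) = −0.75 · (-0.446850) = 0.3351.

0.3351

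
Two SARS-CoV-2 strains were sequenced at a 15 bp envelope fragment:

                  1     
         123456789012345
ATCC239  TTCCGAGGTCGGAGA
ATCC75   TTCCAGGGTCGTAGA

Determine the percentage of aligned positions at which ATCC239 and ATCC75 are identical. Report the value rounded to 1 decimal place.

Mismatches occur at site 5 (G→A), site 6 (A→G), site 12 (G→T).
12 of the 15 sites match, so the percent identity is 12/15 × 100 = 80.0%.

80.0%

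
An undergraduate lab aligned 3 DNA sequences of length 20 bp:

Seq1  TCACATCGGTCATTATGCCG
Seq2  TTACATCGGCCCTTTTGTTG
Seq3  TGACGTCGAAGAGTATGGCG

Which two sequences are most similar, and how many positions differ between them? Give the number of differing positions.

Pairwise Hamming distances:
  Seq1 vs Seq2: 6
  Seq1 vs Seq3: 7
  Seq2 vs Seq3: 10
The smallest is 6, between Seq1 and Seq2.

6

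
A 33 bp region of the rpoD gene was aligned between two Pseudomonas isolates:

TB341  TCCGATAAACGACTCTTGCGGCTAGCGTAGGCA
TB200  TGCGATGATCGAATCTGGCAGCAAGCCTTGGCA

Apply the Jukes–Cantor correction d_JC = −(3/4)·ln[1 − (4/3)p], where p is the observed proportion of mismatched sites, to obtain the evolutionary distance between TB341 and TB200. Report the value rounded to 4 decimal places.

0.3390

Differing sites — 2:C/G; 7:A/G; 9:A/T; 13:C/A; 17:T/G; 20:G/A; 23:T/A; 27:G/C; 29:A/T.
p = 9/33 = 0.272727.
d = −0.75 · ln(1 − (4/3)·0.272727) = −0.75 · ln(0.636364) = −0.75 · (-0.451985) = 0.3390.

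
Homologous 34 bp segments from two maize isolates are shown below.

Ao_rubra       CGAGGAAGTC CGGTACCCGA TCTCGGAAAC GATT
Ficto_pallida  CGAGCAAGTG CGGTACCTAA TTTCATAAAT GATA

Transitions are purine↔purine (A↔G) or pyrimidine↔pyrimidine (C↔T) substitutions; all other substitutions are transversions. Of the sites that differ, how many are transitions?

5

The sequences differ at positions 5 (G/C, transversion), 10 (C/G, transversion), 18 (C/T, transition), 19 (G/A, transition), 22 (C/T, transition), 25 (G/A, transition), 26 (G/T, transversion), 30 (C/T, transition), 34 (T/A, transversion).
Of the 9 differences, 5 transitions and 4 transversions, so the answer is 5.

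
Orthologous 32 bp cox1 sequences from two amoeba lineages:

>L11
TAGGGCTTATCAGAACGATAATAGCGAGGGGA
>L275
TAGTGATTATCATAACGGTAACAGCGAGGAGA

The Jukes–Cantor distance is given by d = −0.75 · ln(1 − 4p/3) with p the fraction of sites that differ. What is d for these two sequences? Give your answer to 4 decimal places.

0.2158

Mismatches occur at site 4 (G↔T), site 6 (C↔A), site 13 (G↔T), site 18 (A↔G), site 22 (T↔C), site 30 (G↔A).
p = 6/32 = 0.187500.
d = −0.75 · ln(1 − (4/3)·0.187500) = −0.75 · ln(0.750000) = −0.75 · (-0.287682) = 0.2158.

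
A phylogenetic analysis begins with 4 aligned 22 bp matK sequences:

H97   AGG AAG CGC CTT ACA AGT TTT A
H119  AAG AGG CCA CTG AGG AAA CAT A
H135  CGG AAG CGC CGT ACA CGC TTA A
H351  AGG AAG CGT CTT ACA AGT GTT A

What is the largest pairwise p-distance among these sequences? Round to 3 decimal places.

Pairwise Hamming distances:
  H97 vs H119: 11
  H97 vs H135: 5
  H97 vs H351: 2
  H119 vs H135: 15
  H119 vs H351: 11
  H135 vs H351: 7
The largest is 15 mismatches, between H119 and H135; p = 15/22 = 0.682.

0.682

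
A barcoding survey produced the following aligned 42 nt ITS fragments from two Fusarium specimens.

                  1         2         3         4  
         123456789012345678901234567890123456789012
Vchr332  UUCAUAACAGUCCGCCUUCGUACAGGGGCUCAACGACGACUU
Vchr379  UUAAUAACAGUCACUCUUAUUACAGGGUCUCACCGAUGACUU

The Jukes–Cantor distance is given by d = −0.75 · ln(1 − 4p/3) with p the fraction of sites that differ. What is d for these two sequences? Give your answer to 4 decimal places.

Differing sites — 3:C/A; 13:C/A; 14:G/C; 15:C/U; 19:C/A; 20:G/U; 28:G/U; 33:A/C; 37:C/U.
p = 9/42 = 0.214286.
d = −0.75 · ln(1 − (4/3)·0.214286) = −0.75 · ln(0.714285) = −0.75 · (-0.336473) = 0.2524.

0.2524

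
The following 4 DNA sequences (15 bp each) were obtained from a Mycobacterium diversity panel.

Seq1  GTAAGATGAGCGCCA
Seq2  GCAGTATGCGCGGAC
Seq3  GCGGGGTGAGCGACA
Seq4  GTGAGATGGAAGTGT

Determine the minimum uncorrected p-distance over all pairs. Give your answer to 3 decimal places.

Pairwise Hamming distances:
  Seq1 vs Seq2: 7
  Seq1 vs Seq3: 5
  Seq1 vs Seq4: 7
  Seq2 vs Seq3: 7
  Seq2 vs Seq4: 10
  Seq3 vs Seq4: 9
The smallest is 5 mismatches, between Seq1 and Seq3; p = 5/15 = 0.333.

0.333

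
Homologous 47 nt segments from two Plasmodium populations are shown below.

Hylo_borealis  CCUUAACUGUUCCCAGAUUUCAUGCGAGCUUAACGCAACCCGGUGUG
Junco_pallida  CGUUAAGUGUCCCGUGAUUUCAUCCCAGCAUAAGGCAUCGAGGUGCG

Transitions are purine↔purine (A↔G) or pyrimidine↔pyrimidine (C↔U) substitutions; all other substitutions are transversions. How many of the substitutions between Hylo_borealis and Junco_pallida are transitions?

The sequences differ at positions 2 (C/G, transversion), 7 (C/G, transversion), 11 (U/C, transition), 14 (C/G, transversion), 15 (A/U, transversion), 24 (G/C, transversion), 26 (G/C, transversion), 30 (U/A, transversion), 34 (C/G, transversion), 38 (A/U, transversion), 40 (C/G, transversion), 41 (C/A, transversion), 46 (U/C, transition).
Of the 13 differences, 2 transitions and 11 transversions, so the answer is 2.

2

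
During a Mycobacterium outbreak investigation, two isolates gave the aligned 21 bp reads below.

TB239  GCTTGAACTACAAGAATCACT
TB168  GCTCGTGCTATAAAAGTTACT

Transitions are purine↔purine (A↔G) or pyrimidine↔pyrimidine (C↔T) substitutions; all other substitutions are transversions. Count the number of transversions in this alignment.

Mismatches occur at site 4 (T/C, transition), site 6 (A/T, transversion), site 7 (A/G, transition), site 11 (C/T, transition), site 14 (G/A, transition), site 16 (A/G, transition), site 18 (C/T, transition).
Of the 7 differences, 6 transitions and 1 transversion, so the answer is 1.

1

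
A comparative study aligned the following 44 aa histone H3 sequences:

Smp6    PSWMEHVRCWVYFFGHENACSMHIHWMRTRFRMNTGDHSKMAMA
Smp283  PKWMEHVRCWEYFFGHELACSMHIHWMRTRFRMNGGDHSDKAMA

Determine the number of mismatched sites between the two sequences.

Mismatches occur at site 2 (S↔K), site 11 (V↔E), site 18 (N↔L), site 35 (T↔G), site 40 (K↔D), site 41 (M↔K).
That gives 6 mismatches out of 44 aligned sites, so the Hamming distance is 6.

6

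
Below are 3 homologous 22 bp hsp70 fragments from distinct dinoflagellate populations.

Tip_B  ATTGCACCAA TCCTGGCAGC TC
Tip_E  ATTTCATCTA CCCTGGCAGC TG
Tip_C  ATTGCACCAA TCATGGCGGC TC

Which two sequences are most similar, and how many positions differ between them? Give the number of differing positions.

Pairwise Hamming distances:
  Tip_B vs Tip_E: 5
  Tip_B vs Tip_C: 2
  Tip_E vs Tip_C: 7
The smallest is 2, between Tip_B and Tip_C.

2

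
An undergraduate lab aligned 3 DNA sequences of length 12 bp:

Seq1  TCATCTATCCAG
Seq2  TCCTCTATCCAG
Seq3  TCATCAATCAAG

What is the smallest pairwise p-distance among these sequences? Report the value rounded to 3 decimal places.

0.083

Pairwise Hamming distances:
  Seq1 vs Seq2: 1
  Seq1 vs Seq3: 2
  Seq2 vs Seq3: 3
The smallest is 1 mismatch, between Seq1 and Seq2; p = 1/12 = 0.083.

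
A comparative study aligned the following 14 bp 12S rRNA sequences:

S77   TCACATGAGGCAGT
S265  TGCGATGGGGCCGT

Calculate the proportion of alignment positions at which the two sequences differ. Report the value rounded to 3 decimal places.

0.357

Mismatches occur at site 2 (C↔G), site 3 (A↔C), site 4 (C↔G), site 8 (A↔G), site 12 (A↔C).
There are 5 differences over 14 sites, so p = 5/14 = 0.357.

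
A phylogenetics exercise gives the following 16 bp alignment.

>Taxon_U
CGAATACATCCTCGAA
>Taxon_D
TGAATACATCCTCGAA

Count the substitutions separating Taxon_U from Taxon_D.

A single mismatch occurs at site 1 (C↔T).
That gives 1 mismatch out of 16 aligned sites, so the Hamming distance is 1.

1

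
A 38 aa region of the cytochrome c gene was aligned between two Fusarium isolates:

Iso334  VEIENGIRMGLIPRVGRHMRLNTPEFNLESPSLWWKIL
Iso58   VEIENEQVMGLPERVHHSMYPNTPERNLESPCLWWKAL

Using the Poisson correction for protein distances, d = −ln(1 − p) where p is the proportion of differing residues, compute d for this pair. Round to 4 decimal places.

Mismatches occur at site 6 (G/E), site 7 (I/Q), site 8 (R/V), site 12 (I/P), site 13 (P/E), site 16 (G/H), site 17 (R/H), site 18 (H/S), site 20 (R/Y), site 21 (L/P), site 26 (F/R), site 32 (S/C), site 37 (I/A).
p = 13/38 = 0.342105.
d = −ln(1 − 0.342105) = −ln(0.657895) = 0.4187.

0.4187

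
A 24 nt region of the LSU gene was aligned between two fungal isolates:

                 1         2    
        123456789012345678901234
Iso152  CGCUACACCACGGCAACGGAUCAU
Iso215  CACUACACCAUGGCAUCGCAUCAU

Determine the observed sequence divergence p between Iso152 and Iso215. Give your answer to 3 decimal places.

0.167

Mismatches occur at site 2 (G→A), site 11 (C→U), site 16 (A→U), site 19 (G→C).
There are 4 differences over 24 sites, so p = 4/24 = 0.167.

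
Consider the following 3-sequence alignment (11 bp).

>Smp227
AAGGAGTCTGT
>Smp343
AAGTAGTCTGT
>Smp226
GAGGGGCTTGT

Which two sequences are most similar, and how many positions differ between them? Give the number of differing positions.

Pairwise Hamming distances:
  Smp227 vs Smp343: 1
  Smp227 vs Smp226: 4
  Smp343 vs Smp226: 5
The smallest is 1, between Smp227 and Smp343.

1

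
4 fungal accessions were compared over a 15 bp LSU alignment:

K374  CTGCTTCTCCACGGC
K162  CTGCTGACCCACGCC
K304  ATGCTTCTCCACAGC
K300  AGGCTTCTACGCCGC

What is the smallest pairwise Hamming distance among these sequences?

2

Pairwise Hamming distances:
  K374 vs K162: 4
  K374 vs K304: 2
  K374 vs K300: 5
  K162 vs K304: 6
  K162 vs K300: 9
  K304 vs K300: 4
The smallest is 2, between K374 and K304.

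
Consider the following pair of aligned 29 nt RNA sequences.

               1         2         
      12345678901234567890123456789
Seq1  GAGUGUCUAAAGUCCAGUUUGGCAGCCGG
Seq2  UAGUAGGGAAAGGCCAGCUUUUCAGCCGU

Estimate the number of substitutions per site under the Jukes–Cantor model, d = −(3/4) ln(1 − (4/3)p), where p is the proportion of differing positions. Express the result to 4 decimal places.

0.4618

Mismatches occur at site 1 (G/U), site 5 (G/A), site 6 (U/G), site 7 (C/G), site 8 (U/G), site 13 (U/G), site 18 (U/C), site 21 (G/U), site 22 (G/U), site 29 (G/U).
p = 10/29 = 0.344828.
d = −0.75 · ln(1 − (4/3)·0.344828) = −0.75 · ln(0.540229) = −0.75 · (-0.615762) = 0.4618.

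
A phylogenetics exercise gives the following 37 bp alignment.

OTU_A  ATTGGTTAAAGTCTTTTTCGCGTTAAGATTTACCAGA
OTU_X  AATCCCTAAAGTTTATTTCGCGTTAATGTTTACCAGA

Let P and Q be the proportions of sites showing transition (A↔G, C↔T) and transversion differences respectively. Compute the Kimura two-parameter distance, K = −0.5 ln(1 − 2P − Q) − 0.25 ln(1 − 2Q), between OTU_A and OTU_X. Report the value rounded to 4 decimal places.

Mismatches occur at site 2 (T/A, transversion), site 4 (G/C, transversion), site 5 (G/C, transversion), site 6 (T/C, transition), site 13 (C/T, transition), site 15 (T/A, transversion), site 27 (G/T, transversion), site 28 (A/G, transition).
Of the 8 differences, 3 transitions and 5 transversions over 37 sites: P = 3/37 = 0.081081, Q = 5/37 = 0.135135.
d = −0.5·ln(0.702703) − 0.25·ln(0.729730) = −0.5·(-0.352821) − 0.25·(-0.315081) = 0.2552.

0.2552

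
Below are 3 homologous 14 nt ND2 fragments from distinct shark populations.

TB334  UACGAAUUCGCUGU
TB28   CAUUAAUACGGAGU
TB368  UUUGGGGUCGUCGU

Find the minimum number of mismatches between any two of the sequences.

Pairwise Hamming distances:
  TB334 vs TB28: 6
  TB334 vs TB368: 7
  TB28 vs TB368: 9
The smallest is 6, between TB334 and TB28.

6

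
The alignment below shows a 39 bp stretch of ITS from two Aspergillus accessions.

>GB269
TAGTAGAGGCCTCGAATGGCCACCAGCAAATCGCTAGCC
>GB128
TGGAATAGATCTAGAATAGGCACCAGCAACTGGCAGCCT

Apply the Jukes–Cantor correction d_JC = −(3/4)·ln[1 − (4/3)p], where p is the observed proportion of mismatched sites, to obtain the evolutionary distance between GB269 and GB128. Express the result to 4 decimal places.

0.4885

The sequences differ at positions 2 (A/G), 4 (T/A), 6 (G/T), 9 (G/A), 10 (C/T), 13 (C/A), 18 (G/A), 20 (C/G), 30 (A/C), 32 (C/G), 35 (T/A), 36 (A/G), 37 (G/C), 39 (C/T).
p = 14/39 = 0.358974.
d = −0.75 · ln(1 − (4/3)·0.358974) = −0.75 · ln(0.521368) = −0.75 · (-0.651299) = 0.4885.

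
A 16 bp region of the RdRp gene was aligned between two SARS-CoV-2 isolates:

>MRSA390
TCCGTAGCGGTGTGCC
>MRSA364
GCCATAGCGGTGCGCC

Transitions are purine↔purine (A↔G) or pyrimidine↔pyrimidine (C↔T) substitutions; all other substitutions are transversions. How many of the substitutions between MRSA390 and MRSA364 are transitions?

Differing sites — 1:T/G (Tv); 4:G/A (Ti); 13:T/C (Ti).
Of the 3 differences, 2 transitions and 1 transversion, so the answer is 2.

2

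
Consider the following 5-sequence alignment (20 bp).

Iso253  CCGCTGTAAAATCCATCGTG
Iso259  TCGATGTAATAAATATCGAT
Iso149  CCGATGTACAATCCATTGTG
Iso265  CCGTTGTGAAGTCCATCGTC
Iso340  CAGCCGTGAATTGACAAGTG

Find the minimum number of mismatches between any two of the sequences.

3

Pairwise Hamming distances:
  Iso253 vs Iso259: 8
  Iso253 vs Iso149: 3
  Iso253 vs Iso265: 4
  Iso253 vs Iso340: 9
  Iso259 vs Iso149: 9
  Iso259 vs Iso265: 10
  Iso259 vs Iso340: 15
  Iso149 vs Iso265: 6
  Iso149 vs Iso340: 11
  Iso265 vs Iso340: 10
The smallest is 3, between Iso253 and Iso149.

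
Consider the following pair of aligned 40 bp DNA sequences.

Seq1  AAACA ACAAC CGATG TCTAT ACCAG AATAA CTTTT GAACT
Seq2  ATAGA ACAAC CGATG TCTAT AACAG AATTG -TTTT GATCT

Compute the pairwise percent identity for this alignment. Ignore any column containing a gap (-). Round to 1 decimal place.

Excluding the 1 gap column leaves 39 comparable sites.
Differing sites — 2:A/T; 4:C/G; 22:C/A; 29:A/T; 30:A/G; 38:A/T.
33 of the 39 comparable sites match, so the percent identity is 33/39 × 100 = 84.6%.

84.6%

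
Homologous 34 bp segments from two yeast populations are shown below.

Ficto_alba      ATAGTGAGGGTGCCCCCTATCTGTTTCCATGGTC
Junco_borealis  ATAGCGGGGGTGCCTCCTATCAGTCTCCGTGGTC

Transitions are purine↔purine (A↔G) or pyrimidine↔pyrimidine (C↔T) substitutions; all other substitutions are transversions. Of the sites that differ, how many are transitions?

5

The sequences differ at positions 5 (T/C, transition), 7 (A/G, transition), 15 (C/T, transition), 22 (T/A, transversion), 25 (T/C, transition), 29 (A/G, transition).
Of the 6 differences, 5 transitions and 1 transversion, so the answer is 5.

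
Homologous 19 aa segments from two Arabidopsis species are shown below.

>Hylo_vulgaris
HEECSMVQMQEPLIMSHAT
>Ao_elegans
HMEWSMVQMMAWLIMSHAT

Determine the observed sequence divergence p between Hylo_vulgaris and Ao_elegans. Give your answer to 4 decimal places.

Mismatches occur at site 2 (E↔M), site 4 (C↔W), site 10 (Q↔M), site 11 (E↔A), site 12 (P↔W).
There are 5 differences over 19 sites, so p = 5/19 = 0.2632.

0.2632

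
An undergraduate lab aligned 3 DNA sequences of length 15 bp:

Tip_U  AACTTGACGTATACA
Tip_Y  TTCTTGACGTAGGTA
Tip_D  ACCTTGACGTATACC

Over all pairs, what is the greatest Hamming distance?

6

Pairwise Hamming distances:
  Tip_U vs Tip_Y: 5
  Tip_U vs Tip_D: 2
  Tip_Y vs Tip_D: 6
The largest is 6, between Tip_Y and Tip_D.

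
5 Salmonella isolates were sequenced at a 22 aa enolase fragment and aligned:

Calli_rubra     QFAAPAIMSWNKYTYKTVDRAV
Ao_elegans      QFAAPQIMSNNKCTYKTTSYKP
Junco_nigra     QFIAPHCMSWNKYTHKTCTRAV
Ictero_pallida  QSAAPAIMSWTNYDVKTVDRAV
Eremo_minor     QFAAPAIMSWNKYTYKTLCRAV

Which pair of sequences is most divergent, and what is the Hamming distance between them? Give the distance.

Pairwise Hamming distances:
  Calli_rubra vs Ao_elegans: 8
  Calli_rubra vs Junco_nigra: 6
  Calli_rubra vs Ictero_pallida: 5
  Calli_rubra vs Eremo_minor: 2
  Ao_elegans vs Junco_nigra: 11
  Ao_elegans vs Ictero_pallida: 13
  Ao_elegans vs Eremo_minor: 8
  Junco_nigra vs Ictero_pallida: 10
  Junco_nigra vs Eremo_minor: 6
  Ictero_pallida vs Eremo_minor: 7
The largest is 13, between Ao_elegans and Ictero_pallida.

13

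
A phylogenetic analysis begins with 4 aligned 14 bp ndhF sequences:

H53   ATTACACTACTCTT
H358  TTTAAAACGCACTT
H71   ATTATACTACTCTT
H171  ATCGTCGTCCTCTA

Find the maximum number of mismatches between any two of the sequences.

10

Pairwise Hamming distances:
  H53 vs H358: 6
  H53 vs H71: 1
  H53 vs H171: 7
  H358 vs H71: 6
  H358 vs H171: 10
  H71 vs H171: 6
The largest is 10, between H358 and H171.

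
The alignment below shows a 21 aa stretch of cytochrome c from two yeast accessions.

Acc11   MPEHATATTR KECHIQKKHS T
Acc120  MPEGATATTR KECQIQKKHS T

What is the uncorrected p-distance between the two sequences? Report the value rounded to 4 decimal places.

0.0952

The sequences differ at positions 4 (H/G), 14 (H/Q).
There are 2 differences over 21 sites, so p = 2/21 = 0.0952.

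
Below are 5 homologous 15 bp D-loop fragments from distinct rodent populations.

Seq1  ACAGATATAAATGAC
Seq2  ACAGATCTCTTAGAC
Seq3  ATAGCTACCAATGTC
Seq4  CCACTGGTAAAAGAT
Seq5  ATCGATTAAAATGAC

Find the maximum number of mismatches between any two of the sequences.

11

Pairwise Hamming distances:
  Seq1 vs Seq2: 5
  Seq1 vs Seq3: 5
  Seq1 vs Seq4: 7
  Seq1 vs Seq5: 4
  Seq2 vs Seq3: 8
  Seq2 vs Seq4: 9
  Seq2 vs Seq5: 8
  Seq3 vs Seq4: 11
  Seq3 vs Seq5: 6
  Seq4 vs Seq5: 10
The largest is 11, between Seq3 and Seq4.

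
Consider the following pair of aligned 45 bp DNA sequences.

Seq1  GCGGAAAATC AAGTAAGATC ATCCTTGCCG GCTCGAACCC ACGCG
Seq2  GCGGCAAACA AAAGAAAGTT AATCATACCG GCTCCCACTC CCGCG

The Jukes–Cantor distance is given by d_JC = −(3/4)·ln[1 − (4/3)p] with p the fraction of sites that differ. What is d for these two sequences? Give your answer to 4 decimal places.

0.4819

Mismatches occur at site 5 (A→C), site 9 (T→C), site 10 (C→A), site 13 (G→A), site 14 (T→G), site 17 (G→A), site 18 (A→G), site 20 (C→T), site 22 (T→A), site 23 (C→T), site 25 (T→A), site 27 (G→A), site 35 (G→C), site 36 (A→C), site 39 (C→T), site 41 (A→C).
p = 16/45 = 0.355556.
d = −0.75 · ln(1 − (4/3)·0.355556) = −0.75 · ln(0.525925) = −0.75 · (-0.642597) = 0.4819.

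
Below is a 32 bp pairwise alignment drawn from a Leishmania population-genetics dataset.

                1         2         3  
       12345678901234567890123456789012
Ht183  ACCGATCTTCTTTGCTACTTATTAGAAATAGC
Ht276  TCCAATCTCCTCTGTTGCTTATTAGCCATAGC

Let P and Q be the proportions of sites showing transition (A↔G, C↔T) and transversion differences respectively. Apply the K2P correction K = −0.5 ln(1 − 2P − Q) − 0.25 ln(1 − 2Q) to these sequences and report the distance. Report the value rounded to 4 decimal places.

Mismatches occur at site 1 (A↔T, transversion), site 4 (G↔A, transition), site 9 (T↔C, transition), site 12 (T↔C, transition), site 15 (C↔T, transition), site 17 (A↔G, transition), site 26 (A↔C, transversion), site 27 (A↔C, transversion).
Of the 8 differences, 5 transitions and 3 transversions over 32 sites: P = 5/32 = 0.156250, Q = 3/32 = 0.093750.
d = −0.5·ln(0.593750) − 0.25·ln(0.812500) = −0.5·(-0.521297) − 0.25·(-0.207639) = 0.3126.

0.3126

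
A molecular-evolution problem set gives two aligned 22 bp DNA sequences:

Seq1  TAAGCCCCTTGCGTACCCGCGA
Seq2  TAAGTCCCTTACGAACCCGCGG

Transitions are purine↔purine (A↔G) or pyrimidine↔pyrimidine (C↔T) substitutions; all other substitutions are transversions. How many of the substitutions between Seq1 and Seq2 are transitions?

3

Mismatches occur at site 5 (C→T, transition), site 11 (G→A, transition), site 14 (T→A, transversion), site 22 (A→G, transition).
Of the 4 differences, 3 transitions and 1 transversion, so the answer is 3.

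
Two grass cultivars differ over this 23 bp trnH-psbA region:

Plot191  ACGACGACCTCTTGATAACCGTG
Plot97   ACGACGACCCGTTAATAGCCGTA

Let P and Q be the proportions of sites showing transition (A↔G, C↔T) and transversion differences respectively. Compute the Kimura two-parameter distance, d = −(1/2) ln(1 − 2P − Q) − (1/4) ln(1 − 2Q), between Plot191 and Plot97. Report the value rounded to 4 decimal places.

0.2710

The sequences differ at positions 10 (T/C, transition), 11 (C/G, transversion), 14 (G/A, transition), 18 (A/G, transition), 23 (G/A, transition).
Of the 5 differences, 4 transitions and 1 transversion over 23 sites: P = 4/23 = 0.173913, Q = 1/23 = 0.043478.
d = −0.5·ln(0.608696) − 0.25·ln(0.913044) = −0.5·(-0.496436) − 0.25·(-0.090971) = 0.2710.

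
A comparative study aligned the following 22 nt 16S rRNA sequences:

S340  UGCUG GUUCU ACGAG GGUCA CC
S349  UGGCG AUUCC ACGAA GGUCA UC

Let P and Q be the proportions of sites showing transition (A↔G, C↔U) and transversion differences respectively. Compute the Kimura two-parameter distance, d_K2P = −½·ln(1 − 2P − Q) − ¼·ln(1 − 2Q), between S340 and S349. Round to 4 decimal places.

Mismatches occur at site 3 (C↔G, transversion), site 4 (U↔C, transition), site 6 (G↔A, transition), site 10 (U↔C, transition), site 15 (G↔A, transition), site 21 (C↔U, transition).
Of the 6 differences, 5 transitions and 1 transversion over 22 sites: P = 5/22 = 0.227273, Q = 1/22 = 0.045455.
d = −0.5·ln(0.499999) − 0.25·ln(0.909090) = −0.5·(-0.693149) − 0.25·(-0.095311) = 0.3704.

0.3704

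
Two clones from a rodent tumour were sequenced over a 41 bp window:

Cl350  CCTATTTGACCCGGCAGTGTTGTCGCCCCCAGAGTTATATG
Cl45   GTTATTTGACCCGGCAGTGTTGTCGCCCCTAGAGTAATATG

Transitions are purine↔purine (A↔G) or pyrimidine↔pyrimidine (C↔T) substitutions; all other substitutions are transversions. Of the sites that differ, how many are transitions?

Differing sites — 1:C/G (Tv); 2:C/T (Ti); 30:C/T (Ti); 36:T/A (Tv).
Of the 4 differences, 2 transitions and 2 transversions, so the answer is 2.

2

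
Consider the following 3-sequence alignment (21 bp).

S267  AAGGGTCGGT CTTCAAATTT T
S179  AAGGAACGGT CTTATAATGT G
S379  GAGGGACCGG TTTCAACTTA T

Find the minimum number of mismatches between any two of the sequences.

6

Pairwise Hamming distances:
  S267 vs S179: 6
  S267 vs S379: 7
  S179 vs S379: 11
The smallest is 6, between S267 and S179.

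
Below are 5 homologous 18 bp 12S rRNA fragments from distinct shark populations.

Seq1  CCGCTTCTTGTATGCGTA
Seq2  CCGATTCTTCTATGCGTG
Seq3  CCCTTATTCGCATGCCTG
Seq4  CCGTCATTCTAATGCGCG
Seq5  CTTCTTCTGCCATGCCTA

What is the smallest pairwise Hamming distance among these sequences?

3

Pairwise Hamming distances:
  Seq1 vs Seq2: 3
  Seq1 vs Seq3: 8
  Seq1 vs Seq4: 9
  Seq1 vs Seq5: 6
  Seq2 vs Seq3: 8
  Seq2 vs Seq4: 8
  Seq2 vs Seq5: 7
  Seq3 vs Seq4: 6
  Seq3 vs Seq5: 8
  Seq4 vs Seq5: 12
The smallest is 3, between Seq1 and Seq2.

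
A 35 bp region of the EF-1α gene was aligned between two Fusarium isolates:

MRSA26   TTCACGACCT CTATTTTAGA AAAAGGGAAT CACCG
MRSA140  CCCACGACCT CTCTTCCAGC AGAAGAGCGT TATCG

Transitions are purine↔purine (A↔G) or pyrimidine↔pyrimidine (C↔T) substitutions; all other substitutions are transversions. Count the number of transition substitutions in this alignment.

9

The sequences differ at positions 1 (T/C, transition), 2 (T/C, transition), 13 (A/C, transversion), 16 (T/C, transition), 17 (T/C, transition), 20 (A/C, transversion), 22 (A/G, transition), 26 (G/A, transition), 28 (A/C, transversion), 29 (A/G, transition), 31 (C/T, transition), 33 (C/T, transition).
Of the 12 differences, 9 transitions and 3 transversions, so the answer is 9.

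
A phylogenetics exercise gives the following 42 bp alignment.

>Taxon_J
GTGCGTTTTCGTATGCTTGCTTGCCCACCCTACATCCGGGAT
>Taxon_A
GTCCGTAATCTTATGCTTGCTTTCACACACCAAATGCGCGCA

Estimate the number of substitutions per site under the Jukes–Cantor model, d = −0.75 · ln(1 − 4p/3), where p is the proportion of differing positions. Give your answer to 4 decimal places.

Differing sites — 3:G/C; 7:T/A; 8:T/A; 11:G/T; 23:G/T; 25:C/A; 29:C/A; 31:T/C; 33:C/A; 36:C/G; 39:G/C; 41:A/C; 42:T/A.
p = 13/42 = 0.309524.
d = −0.75 · ln(1 − (4/3)·0.309524) = −0.75 · ln(0.587301) = −0.75 · (-0.532218) = 0.3992.

0.3992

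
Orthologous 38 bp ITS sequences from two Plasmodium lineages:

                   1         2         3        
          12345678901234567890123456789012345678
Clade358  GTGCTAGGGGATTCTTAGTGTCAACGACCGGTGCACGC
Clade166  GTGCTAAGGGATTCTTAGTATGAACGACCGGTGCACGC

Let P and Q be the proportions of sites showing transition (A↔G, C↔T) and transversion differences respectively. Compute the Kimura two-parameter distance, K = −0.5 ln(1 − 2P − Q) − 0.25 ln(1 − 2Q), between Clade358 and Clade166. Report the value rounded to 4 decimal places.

Differing sites — 7:G/A (Ti); 20:G/A (Ti); 22:C/G (Tv).
Of the 3 differences, 2 transitions and 1 transversion over 38 sites: P = 2/38 = 0.052632, Q = 1/38 = 0.026316.
d = −0.5·ln(0.868420) − 0.25·ln(0.947368) = −0.5·(-0.141080) − 0.25·(-0.054068) = 0.0841.

0.0841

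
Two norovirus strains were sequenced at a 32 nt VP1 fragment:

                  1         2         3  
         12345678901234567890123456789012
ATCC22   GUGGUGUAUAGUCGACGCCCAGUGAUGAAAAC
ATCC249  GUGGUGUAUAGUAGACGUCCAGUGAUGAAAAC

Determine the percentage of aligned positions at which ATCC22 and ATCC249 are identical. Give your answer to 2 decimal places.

93.75%

The sequences differ at positions 13 (C/A), 18 (C/U).
30 of the 32 sites match, so the percent identity is 30/32 × 100 = 93.75%.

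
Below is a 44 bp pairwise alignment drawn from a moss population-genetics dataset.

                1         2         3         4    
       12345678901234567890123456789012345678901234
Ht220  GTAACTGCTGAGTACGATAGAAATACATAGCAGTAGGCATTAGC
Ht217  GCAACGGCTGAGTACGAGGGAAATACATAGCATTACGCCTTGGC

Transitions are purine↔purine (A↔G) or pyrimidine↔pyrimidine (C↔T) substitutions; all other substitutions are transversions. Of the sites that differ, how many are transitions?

Differing sites — 2:T/C (Ti); 6:T/G (Tv); 18:T/G (Tv); 19:A/G (Ti); 33:G/T (Tv); 36:G/C (Tv); 39:A/C (Tv); 42:A/G (Ti).
Of the 8 differences, 3 transitions and 5 transversions, so the answer is 3.

3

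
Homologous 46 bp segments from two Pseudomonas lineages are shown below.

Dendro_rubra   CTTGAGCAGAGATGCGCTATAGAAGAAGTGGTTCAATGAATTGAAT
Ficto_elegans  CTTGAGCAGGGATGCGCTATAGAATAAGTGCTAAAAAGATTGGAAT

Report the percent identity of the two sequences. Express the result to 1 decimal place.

82.6%

The sequences differ at positions 10 (A/G), 25 (G/T), 31 (G/C), 33 (T/A), 34 (C/A), 37 (T/A), 40 (A/T), 42 (T/G).
38 of the 46 sites match, so the percent identity is 38/46 × 100 = 82.6%.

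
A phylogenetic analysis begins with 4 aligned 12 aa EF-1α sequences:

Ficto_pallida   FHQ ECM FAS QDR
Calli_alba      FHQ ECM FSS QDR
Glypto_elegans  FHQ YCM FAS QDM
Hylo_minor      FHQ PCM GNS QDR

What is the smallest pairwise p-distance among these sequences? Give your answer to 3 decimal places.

Pairwise Hamming distances:
  Ficto_pallida vs Calli_alba: 1
  Ficto_pallida vs Glypto_elegans: 2
  Ficto_pallida vs Hylo_minor: 3
  Calli_alba vs Glypto_elegans: 3
  Calli_alba vs Hylo_minor: 3
  Glypto_elegans vs Hylo_minor: 4
The smallest is 1 mismatch, between Ficto_pallida and Calli_alba; p = 1/12 = 0.083.

0.083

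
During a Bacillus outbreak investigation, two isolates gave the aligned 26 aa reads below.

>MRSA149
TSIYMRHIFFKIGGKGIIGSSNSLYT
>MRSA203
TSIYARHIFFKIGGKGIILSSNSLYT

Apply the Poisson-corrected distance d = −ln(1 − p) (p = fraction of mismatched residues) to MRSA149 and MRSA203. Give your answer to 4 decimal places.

Differing sites — 5:M/A; 19:G/L.
p = 2/26 = 0.076923.
d = −ln(1 − 0.076923) = −ln(0.923077) = 0.0800.

0.0800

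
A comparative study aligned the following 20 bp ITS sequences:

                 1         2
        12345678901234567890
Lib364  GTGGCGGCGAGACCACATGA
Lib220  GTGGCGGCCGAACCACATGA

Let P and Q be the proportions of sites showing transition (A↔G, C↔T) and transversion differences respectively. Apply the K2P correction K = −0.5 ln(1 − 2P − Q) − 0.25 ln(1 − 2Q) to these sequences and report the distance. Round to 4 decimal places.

0.1702

Differing sites — 9:G/C (Tv); 10:A/G (Ti); 11:G/A (Ti).
Of the 3 differences, 2 transitions and 1 transversion over 20 sites: P = 2/20 = 0.100000, Q = 1/20 = 0.050000.
d = −0.5·ln(0.750000) − 0.25·ln(0.900000) = −0.5·(-0.287682) − 0.25·(-0.105361) = 0.1702.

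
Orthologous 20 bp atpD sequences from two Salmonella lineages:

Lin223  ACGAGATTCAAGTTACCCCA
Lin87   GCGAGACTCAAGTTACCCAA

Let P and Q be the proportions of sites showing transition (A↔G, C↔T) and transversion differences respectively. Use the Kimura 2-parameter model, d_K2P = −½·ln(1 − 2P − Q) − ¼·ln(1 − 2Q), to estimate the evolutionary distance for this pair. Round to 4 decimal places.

0.1702

Mismatches occur at site 1 (A/G, transition), site 7 (T/C, transition), site 19 (C/A, transversion).
Of the 3 differences, 2 transitions and 1 transversion over 20 sites: P = 2/20 = 0.100000, Q = 1/20 = 0.050000.
d = −0.5·ln(0.750000) − 0.25·ln(0.900000) = −0.5·(-0.287682) − 0.25·(-0.105361) = 0.1702.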